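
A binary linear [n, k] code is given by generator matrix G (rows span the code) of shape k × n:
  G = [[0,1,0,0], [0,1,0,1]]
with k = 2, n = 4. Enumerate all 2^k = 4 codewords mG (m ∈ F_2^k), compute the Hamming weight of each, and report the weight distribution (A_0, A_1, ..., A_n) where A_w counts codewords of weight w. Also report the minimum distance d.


Weight distribution: A_0 = 1, A_1 = 2, A_2 = 1. Minimum distance d = 1.

Enumerate all 2^2 = 4 messages m ∈ F_2^2.
For each, compute codeword c = mG in F_2^4, then tally its weight.
  m = 00 → c = 0000, weight = 0.
  m = 10 → c = 0100, weight = 1.
  m = 01 → c = 0101, weight = 2.
  m = 11 → c = 0001, weight = 1.
Tally weights:
  weight 0: 1 codewords.
  weight 1: 2 codewords.
  weight 2: 1 codewords.
Minimum distance d = smallest w > 0 with A_w > 0 = 1.
Sanity: Σ A_w = 4 = 2^2 = 4 ✓.


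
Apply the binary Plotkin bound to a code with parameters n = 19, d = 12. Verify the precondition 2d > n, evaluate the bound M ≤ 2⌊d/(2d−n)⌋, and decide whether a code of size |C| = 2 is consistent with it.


Plotkin bound M ≤ 4; given |C| = 2 ≤ bound (satisfied).

Check applicability: 2d = 24, n = 19.
2d − n = 5 > 0, so Plotkin applies.
Compute d/(2d−n) = 12/5 ≈ 2.4000.
⌊d/(2d−n)⌋ = 2.
Plotkin bound: M ≤ 2·2 = 4.
Given |C| = 2, check: satisfied.
This |C| is below the Plotkin bound.


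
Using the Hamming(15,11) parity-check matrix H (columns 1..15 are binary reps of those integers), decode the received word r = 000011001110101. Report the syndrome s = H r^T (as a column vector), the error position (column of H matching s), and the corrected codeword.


s = (1, 0, 0, 1)^T, error position = 9, corrected codeword c = 000011000110101

Compute s = H r^T mod 2 one row at a time:
  s_1 = 0 + 1 + 1 + 1 + 0 + 1 + 0 + 1 = 5 ≡ 1 (mod 2).
  s_2 = 0 + 1 + 1 + 0 + 0 + 1 + 0 + 1 = 4 ≡ 0 (mod 2).
  s_3 = 0 + 0 + 1 + 0 + 1 + 1 + 0 + 1 = 4 ≡ 0 (mod 2).
  s_4 = 0 + 0 + 1 + 0 + 1 + 1 + 1 + 1 = 5 ≡ 1 (mod 2).
s = (1, 0, 0, 1)^T — this equals column 9 of H (binary 1001), so error is at position 9.
Correct: flip bit 9 of r = 000011001110101 to get c = 000011000110101.


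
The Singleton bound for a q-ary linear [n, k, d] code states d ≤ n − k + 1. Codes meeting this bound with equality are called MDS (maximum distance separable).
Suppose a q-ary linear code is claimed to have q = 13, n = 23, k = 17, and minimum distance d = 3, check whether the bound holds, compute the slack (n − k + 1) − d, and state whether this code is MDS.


Singleton RHS = n − k + 1 = 7, slack = 4, bound satisfied, not MDS.

Singleton bound: d ≤ n − k + 1.
Here n = 23, k = 17, so n − k + 1 = 7.
Given d = 3, check d ≤ 7: YES.
Slack = (n − k + 1) − d = 4.
The code is NOT MDS (slack = 4 > 0).
Description: the claimed parameters are [23, 17, 3]_13; such a code would be non-MDS.


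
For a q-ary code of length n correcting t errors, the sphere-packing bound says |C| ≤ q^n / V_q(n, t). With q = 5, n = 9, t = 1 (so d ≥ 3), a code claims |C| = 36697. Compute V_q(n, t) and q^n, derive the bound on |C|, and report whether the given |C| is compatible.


V_q(n, t) = 37, q^n = 1953125, Hamming bound = 52787, |C| = 36697 ≤ bound (satisfied).

Step 1: Compute V_q(n, t) = Σ_{j=0}^1 C(n, j) (q−1)^j.
  j = 0: C(9,0)·(4)^0 = 1·1 = 1.
  j = 1: C(9,1)·(4)^1 = 9·4 = 36.
  V_q(n, t) = 1 + 36 = 37.
Step 2: q^n = 5^9 = 1953125.
Step 3: Hamming bound ⌊q^n / V_q(n,t)⌋ = ⌊1953125/37⌋ = 52787.
Step 4: Compare |C| = 36697 to 52787: satisfied.
The claimed |C| lies below the Hamming bound.


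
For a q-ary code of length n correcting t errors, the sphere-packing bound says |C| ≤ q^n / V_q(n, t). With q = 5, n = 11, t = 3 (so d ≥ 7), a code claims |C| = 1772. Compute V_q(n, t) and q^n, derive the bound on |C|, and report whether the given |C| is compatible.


V_q(n, t) = 11485, q^n = 48828125, Hamming bound = 4251, |C| = 1772 ≤ bound (satisfied).

Step 1: Compute V_q(n, t) = Σ_{j=0}^3 C(n, j) (q−1)^j.
  j = 0: C(11,0)·(4)^0 = 1·1 = 1.
  j = 1: C(11,1)·(4)^1 = 11·4 = 44.
  j = 2: C(11,2)·(4)^2 = 55·16 = 880.
  j = 3: C(11,3)·(4)^3 = 165·64 = 10560.
  V_q(n, t) = 1 + 44 + 880 + 10560 = 11485.
Step 2: q^n = 5^11 = 48828125.
Step 3: Hamming bound ⌊q^n / V_q(n,t)⌋ = ⌊48828125/11485⌋ = 4251.
Step 4: Compare |C| = 1772 to 4251: satisfied.
The claimed |C| lies below the Hamming bound.


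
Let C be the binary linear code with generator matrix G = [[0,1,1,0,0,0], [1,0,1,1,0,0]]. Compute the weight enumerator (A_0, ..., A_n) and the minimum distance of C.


Weight distribution: A_0 = 1, A_2 = 1, A_3 = 2. Minimum distance d = 2.

Enumerate all 2^2 = 4 messages m ∈ F_2^2.
For each, compute codeword c = mG in F_2^6, then tally its weight.
  m = 00 → c = 000000, weight = 0.
  m = 10 → c = 011000, weight = 2.
  m = 01 → c = 101100, weight = 3.
  m = 11 → c = 110100, weight = 3.
Tally weights:
  weight 0: 1 codewords.
  weight 2: 1 codewords.
  weight 3: 2 codewords.
Minimum distance d = smallest w > 0 with A_w > 0 = 2.
Sanity: Σ A_w = 4 = 2^2 = 4 ✓.


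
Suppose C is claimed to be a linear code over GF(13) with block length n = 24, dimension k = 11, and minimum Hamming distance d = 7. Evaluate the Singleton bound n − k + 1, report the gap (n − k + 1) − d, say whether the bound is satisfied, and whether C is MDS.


Singleton RHS = n − k + 1 = 14, slack = 7, bound satisfied, not MDS.

Singleton bound: d ≤ n − k + 1.
Here n = 24, k = 11, so n − k + 1 = 14.
Given d = 7, check d ≤ 14: YES.
Slack = (n − k + 1) − d = 7.
The code is NOT MDS (slack = 7 > 0).
Description: the claimed parameters are [24, 11, 7]_13; such a code would be non-MDS.


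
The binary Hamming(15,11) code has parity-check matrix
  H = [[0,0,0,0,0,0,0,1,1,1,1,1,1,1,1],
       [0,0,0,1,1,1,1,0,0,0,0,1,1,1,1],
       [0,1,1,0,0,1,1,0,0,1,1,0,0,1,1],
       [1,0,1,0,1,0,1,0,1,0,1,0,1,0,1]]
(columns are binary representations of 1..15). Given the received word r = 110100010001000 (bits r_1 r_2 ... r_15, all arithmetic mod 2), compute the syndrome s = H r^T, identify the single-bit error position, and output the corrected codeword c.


s = (0, 0, 1, 1)^T, error position = 3, corrected codeword c = 111100010001000

Compute s = H r^T mod 2 one row at a time:
  s_1 = 1 + 0 + 0 + 0 + 1 + 0 + 0 + 0 = 2 ≡ 0 (mod 2).
  s_2 = 1 + 0 + 0 + 0 + 1 + 0 + 0 + 0 = 2 ≡ 0 (mod 2).
  s_3 = 1 + 0 + 0 + 0 + 0 + 0 + 0 + 0 = 1 ≡ 1 (mod 2).
  s_4 = 1 + 0 + 0 + 0 + 0 + 0 + 0 + 0 = 1 ≡ 1 (mod 2).
s = (0, 0, 1, 1)^T — this equals column 3 of H (binary 0011), so error is at position 3.
Correct: flip bit 3 of r = 110100010001000 to get c = 111100010001000.


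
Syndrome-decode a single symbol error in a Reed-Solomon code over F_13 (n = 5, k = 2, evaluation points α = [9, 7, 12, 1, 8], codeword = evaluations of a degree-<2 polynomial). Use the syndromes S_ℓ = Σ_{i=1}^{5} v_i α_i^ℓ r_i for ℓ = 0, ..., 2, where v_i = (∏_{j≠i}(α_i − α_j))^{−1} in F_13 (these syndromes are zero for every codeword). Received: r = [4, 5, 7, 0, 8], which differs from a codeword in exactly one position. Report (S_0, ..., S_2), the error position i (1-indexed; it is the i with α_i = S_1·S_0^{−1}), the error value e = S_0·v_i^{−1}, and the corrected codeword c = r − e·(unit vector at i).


S = (8, 7, 11), error at position 1, error magnitude e = 6, c = [11, 5, 7, 0, 8].

Step 1: column multipliers v_i = (∏_{j≠i}(α_i − α_j))^{−1} mod 13.
  i = 1 (α = 9): (9−7)(9−12)(9−1)(9−8) = 2·(−3)·8·1 = −48 ≡ 4, so v_1 = 4^{−1} = 10 (mod 13).
  i = 2 (α = 7): (7−9)(7−12)(7−1)(7−8) = (−2)·(−5)·6·(−1) = −60 ≡ 5, so v_2 = 5^{−1} = 8 (mod 13).
  i = 3 (α = 12): (12−9)(12−7)(12−1)(12−8) = 3·5·11·4 = 660 ≡ 10, so v_3 = 10^{−1} = 4 (mod 13).
  i = 4 (α = 1): (1−9)(1−7)(1−12)(1−8) = (−8)·(−6)·(−11)·(−7) = 3696 ≡ 4, so v_4 = 4^{−1} = 10 (mod 13).
  i = 5 (α = 8): (8−9)(8−7)(8−12)(8−1) = (−1)·1·(−4)·7 = 28 ≡ 2, so v_5 = 2^{−1} = 7 (mod 13).
  v = [10, 8, 4, 10, 7].
Step 2: syndromes of r = [4, 5, 7, 0, 8] (all sums mod 13).
  S_0 = Σ v_i r_i = 10·4 + 8·5 + 4·7 + 10·0 + 7·8 = 164 ≡ 8.
  S_1 = Σ v_i α_i r_i = 10·9·4 + 8·7·5 + 4·12·7 + 10·1·0 + 7·8·8 = 1424 ≡ 7.
  α_i^2 mod 13 = [3, 10, 1, 1, 12].
  S_2 = Σ v_i α_i^2 r_i = 10·3·4 + 8·10·5 + 4·1·7 + 10·1·0 + 7·12·8 = 1220 ≡ 11.
  S = (8, 7, 11) ≠ 0, so r is not a codeword (an error is present).
Step 3: locate the error. For a single error e at position i, S_ℓ = v_i·e·α_i^ℓ, so α_err = S_1/S_0.
  S_0^{−1} = 8^{−1} = 5 (mod 13), so α_err = 7·5 = 35 ≡ 9 = α_1. Error position i = 1.
  Consistency check: S_2/S_1 = 11·2 = 22 ≡ 9 = α_err ✓ (single-error assumption holds).
Step 4: error magnitude e = S_0/v_1 = S_0·∏_{j≠1}(α_1 − α_j) = 8·4 = 32 ≡ 6 (mod 13).
Step 5: correct position 1: c_1 = r_1 − e = 4 − 6 ≡ 11 (mod 13). Hence c = [11, 5, 7, 0, 8].
  Check: interpolating c through the α_i gives m(x) = 10 + 3·x (degree < 2) with m(α_i) = c_i for every i, so c is indeed a codeword.


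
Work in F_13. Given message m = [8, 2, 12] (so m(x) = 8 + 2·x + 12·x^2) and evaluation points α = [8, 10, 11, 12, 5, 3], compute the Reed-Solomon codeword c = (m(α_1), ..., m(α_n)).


c = [12, 6, 0, 5, 6, 5]

Message polynomial: m(x) = 8 + 2·x + 12·x^2 (mod 13).
For each evaluation point α_i, compute m(α_i) mod 13:
  α_1 = 8: Horner steps 12 → 7 → 12, so m(8) = 12.
  α_2 = 10: Horner steps 12 → 5 → 6, so m(10) = 6.
  α_3 = 11: Horner steps 12 → 4 → 0, so m(11) = 0.
  α_4 = 12: Horner steps 12 → 3 → 5, so m(12) = 5.
  α_5 = 5: Horner steps 12 → 10 → 6, so m(5) = 6.
  α_6 = 3: Horner steps 12 → 12 → 5, so m(3) = 5.
Codeword c = [12, 6, 0, 5, 6, 5] ∈ F_13^6.


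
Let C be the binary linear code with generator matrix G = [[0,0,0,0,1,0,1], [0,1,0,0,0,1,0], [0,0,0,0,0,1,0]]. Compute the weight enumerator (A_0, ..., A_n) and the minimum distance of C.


Weight distribution: A_0 = 1, A_1 = 2, A_2 = 2, A_3 = 2, A_4 = 1. Minimum distance d = 1.

Enumerate all 2^3 = 8 messages m ∈ F_2^3.
For each, compute codeword c = mG in F_2^7, then tally its weight.
  m = 000 → c = 0000000, weight = 0.
  m = 100 → c = 0000101, weight = 2.
  m = 010 → c = 0100010, weight = 2.
  m = 110 → c = 0100111, weight = 4.
  m = 001 → c = 0000010, weight = 1.
  m = 101 → c = 0000111, weight = 3.
  m = 011 → c = 0100000, weight = 1.
  m = 111 → c = 0100101, weight = 3.
Tally weights:
  weight 0: 1 codewords.
  weight 1: 2 codewords.
  weight 2: 2 codewords.
  weight 3: 2 codewords.
  weight 4: 1 codewords.
Minimum distance d = smallest w > 0 with A_w > 0 = 1.
Sanity: Σ A_w = 8 = 2^3 = 8 ✓.


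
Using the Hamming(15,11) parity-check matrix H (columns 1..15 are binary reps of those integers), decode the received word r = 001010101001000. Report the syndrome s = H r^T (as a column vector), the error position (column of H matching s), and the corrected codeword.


s = (0, 1, 0, 0)^T, error position = 4, corrected codeword c = 001110101001000

Compute s = H r^T mod 2 one row at a time:
  s_1 = 0 + 1 + 0 + 0 + 1 + 0 + 0 + 0 = 2 ≡ 0 (mod 2).
  s_2 = 0 + 1 + 0 + 1 + 1 + 0 + 0 + 0 = 3 ≡ 1 (mod 2).
  s_3 = 0 + 1 + 0 + 1 + 0 + 0 + 0 + 0 = 2 ≡ 0 (mod 2).
  s_4 = 0 + 1 + 1 + 1 + 1 + 0 + 0 + 0 = 4 ≡ 0 (mod 2).
s = (0, 1, 0, 0)^T — this equals column 4 of H (binary 0100), so error is at position 4.
Correct: flip bit 4 of r = 001010101001000 to get c = 001110101001000.


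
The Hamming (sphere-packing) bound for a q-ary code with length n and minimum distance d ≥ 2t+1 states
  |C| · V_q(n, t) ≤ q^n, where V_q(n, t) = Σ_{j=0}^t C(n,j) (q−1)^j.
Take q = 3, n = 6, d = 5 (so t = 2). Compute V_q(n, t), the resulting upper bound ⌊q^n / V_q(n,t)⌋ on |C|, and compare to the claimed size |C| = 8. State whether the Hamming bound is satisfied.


V_q(n, t) = 73, q^n = 729, Hamming bound = 9, |C| = 8 ≤ bound (satisfied).

Step 1: Compute V_q(n, t) = Σ_{j=0}^2 C(n, j) (q−1)^j.
  j = 0: C(6,0)·(2)^0 = 1·1 = 1.
  j = 1: C(6,1)·(2)^1 = 6·2 = 12.
  j = 2: C(6,2)·(2)^2 = 15·4 = 60.
  V_q(n, t) = 1 + 12 + 60 = 73.
Step 2: q^n = 3^6 = 729.
Step 3: Hamming bound ⌊q^n / V_q(n,t)⌋ = ⌊729/73⌋ = 9.
Step 4: Compare |C| = 8 to 9: satisfied.
The claimed |C| lies below the Hamming bound.


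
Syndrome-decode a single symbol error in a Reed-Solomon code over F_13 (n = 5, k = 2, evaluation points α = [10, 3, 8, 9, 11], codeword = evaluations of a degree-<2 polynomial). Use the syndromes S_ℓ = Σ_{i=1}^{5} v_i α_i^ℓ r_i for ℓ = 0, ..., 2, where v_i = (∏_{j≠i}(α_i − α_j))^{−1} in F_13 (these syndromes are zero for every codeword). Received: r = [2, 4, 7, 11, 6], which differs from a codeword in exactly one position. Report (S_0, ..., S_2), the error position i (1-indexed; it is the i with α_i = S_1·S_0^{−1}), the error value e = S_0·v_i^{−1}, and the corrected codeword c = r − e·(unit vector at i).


S = (10, 4, 12), error at position 2, error magnitude e = 4, c = [2, 0, 7, 11, 6].

Step 1: column multipliers v_i = (∏_{j≠i}(α_i − α_j))^{−1} mod 13.
  i = 1 (α = 10): (10−3)(10−8)(10−9)(10−11) = 7·2·1·(−1) = −14 ≡ 12, so v_1 = 12^{−1} = 12 (mod 13).
  i = 2 (α = 3): (3−10)(3−8)(3−9)(3−11) = (−7)·(−5)·(−6)·(−8) = 1680 ≡ 3, so v_2 = 3^{−1} = 9 (mod 13).
  i = 3 (α = 8): (8−10)(8−3)(8−9)(8−11) = (−2)·5·(−1)·(−3) = −30 ≡ 9, so v_3 = 9^{−1} = 3 (mod 13).
  i = 4 (α = 9): (9−10)(9−3)(9−8)(9−11) = (−1)·6·1·(−2) = 12 ≡ 12, so v_4 = 12^{−1} = 12 (mod 13).
  i = 5 (α = 11): (11−10)(11−3)(11−8)(11−9) = 1·8·3·2 = 48 ≡ 9, so v_5 = 9^{−1} = 3 (mod 13).
  v = [12, 9, 3, 12, 3].
Step 2: syndromes of r = [2, 4, 7, 11, 6] (all sums mod 13).
  S_0 = Σ v_i r_i = 12·2 + 9·4 + 3·7 + 12·11 + 3·6 = 231 ≡ 10.
  S_1 = Σ v_i α_i r_i = 12·10·2 + 9·3·4 + 3·8·7 + 12·9·11 + 3·11·6 = 1902 ≡ 4.
  α_i^2 mod 13 = [9, 9, 12, 3, 4].
  S_2 = Σ v_i α_i^2 r_i = 12·9·2 + 9·9·4 + 3·12·7 + 12·3·11 + 3·4·6 = 1260 ≡ 12.
  S = (10, 4, 12) ≠ 0, so r is not a codeword (an error is present).
Step 3: locate the error. For a single error e at position i, S_ℓ = v_i·e·α_i^ℓ, so α_err = S_1/S_0.
  S_0^{−1} = 10^{−1} = 4 (mod 13), so α_err = 4·4 = 16 ≡ 3 = α_2. Error position i = 2.
  Consistency check: S_2/S_1 = 12·10 = 120 ≡ 3 = α_err ✓ (single-error assumption holds).
Step 4: error magnitude e = S_0/v_2 = S_0·∏_{j≠2}(α_2 − α_j) = 10·3 = 30 ≡ 4 (mod 13).
Step 5: correct position 2: c_2 = r_2 − e = 4 − 4 ≡ 0 (mod 13). Hence c = [2, 0, 7, 11, 6].
  Check: interpolating c through the α_i gives m(x) = 1 + 4·x (degree < 2) with m(α_i) = c_i for every i, so c is indeed a codeword.


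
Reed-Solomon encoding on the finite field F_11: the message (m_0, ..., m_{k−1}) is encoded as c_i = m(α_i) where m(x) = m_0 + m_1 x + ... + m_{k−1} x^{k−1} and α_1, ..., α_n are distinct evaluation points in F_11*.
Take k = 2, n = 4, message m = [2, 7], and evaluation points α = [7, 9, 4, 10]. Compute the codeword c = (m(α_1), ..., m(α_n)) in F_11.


c = [7, 10, 8, 6]

Message polynomial: m(x) = 2 + 7·x (mod 11).
For each evaluation point α_i, compute m(α_i) mod 11:
  α_1 = 7: Horner steps 7 → 7, so m(7) = 7.
  α_2 = 9: Horner steps 7 → 10, so m(9) = 10.
  α_3 = 4: Horner steps 7 → 8, so m(4) = 8.
  α_4 = 10: Horner steps 7 → 6, so m(10) = 6.
Codeword c = [7, 10, 8, 6] ∈ F_11^4.


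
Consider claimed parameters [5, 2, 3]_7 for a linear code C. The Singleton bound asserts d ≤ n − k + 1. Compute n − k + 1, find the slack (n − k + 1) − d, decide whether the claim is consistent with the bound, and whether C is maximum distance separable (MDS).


Singleton RHS = n − k + 1 = 4, slack = 1, bound satisfied, not MDS.

Singleton bound: d ≤ n − k + 1.
Here n = 5, k = 2, so n − k + 1 = 4.
Given d = 3, check d ≤ 4: YES.
Slack = (n − k + 1) − d = 1.
The code is NOT MDS (slack = 1 > 0).
Description: the claimed parameters are [5, 2, 3]_7; such a code would be non-MDS.


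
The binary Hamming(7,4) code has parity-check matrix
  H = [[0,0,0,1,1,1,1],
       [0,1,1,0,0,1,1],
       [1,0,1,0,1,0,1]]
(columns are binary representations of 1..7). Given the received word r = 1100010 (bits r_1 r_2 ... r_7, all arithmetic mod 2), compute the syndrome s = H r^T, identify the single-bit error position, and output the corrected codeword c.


s = (1, 0, 1)^T, error position = 5, corrected codeword c = 1100110

Compute s = H r^T mod 2 one row at a time:
  s_1 = 0 + 0 + 1 + 0 = 1 ≡ 1 (mod 2).
  s_2 = 1 + 0 + 1 + 0 = 2 ≡ 0 (mod 2).
  s_3 = 1 + 0 + 0 + 0 = 1 ≡ 1 (mod 2).
s = (1, 0, 1)^T — this equals column 5 of H (binary 101), so error is at position 5.
Correct: flip bit 5 of r = 1100010 to get c = 1100110.


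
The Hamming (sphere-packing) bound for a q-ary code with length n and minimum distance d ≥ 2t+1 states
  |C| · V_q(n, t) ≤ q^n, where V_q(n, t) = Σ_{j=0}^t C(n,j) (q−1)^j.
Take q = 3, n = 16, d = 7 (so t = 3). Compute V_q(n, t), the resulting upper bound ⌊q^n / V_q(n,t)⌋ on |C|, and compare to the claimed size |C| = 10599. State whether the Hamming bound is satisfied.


V_q(n, t) = 4993, q^n = 43046721, Hamming bound = 8621, |C| = 10599 > bound (violated).

Step 1: Compute V_q(n, t) = Σ_{j=0}^3 C(n, j) (q−1)^j.
  j = 0: C(16,0)·(2)^0 = 1·1 = 1.
  j = 1: C(16,1)·(2)^1 = 16·2 = 32.
  j = 2: C(16,2)·(2)^2 = 120·4 = 480.
  j = 3: C(16,3)·(2)^3 = 560·8 = 4480.
  V_q(n, t) = 1 + 32 + 480 + 4480 = 4993.
Step 2: q^n = 3^16 = 43046721.
Step 3: Hamming bound ⌊q^n / V_q(n,t)⌋ = ⌊43046721/4993⌋ = 8621.
Step 4: Compare |C| = 10599 to 8621: violated.
The claimed |C| lies above the Hamming bound, so no 3-ary code of length 16 with d ≥ 7 can have 10599 codewords.


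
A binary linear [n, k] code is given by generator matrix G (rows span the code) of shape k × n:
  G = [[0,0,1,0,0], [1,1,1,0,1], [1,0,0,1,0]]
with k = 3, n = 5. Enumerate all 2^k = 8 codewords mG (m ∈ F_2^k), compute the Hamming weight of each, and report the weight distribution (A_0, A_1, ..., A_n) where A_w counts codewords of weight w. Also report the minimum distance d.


Weight distribution: A_0 = 1, A_1 = 1, A_2 = 1, A_3 = 3, A_4 = 2. Minimum distance d = 1.

Enumerate all 2^3 = 8 messages m ∈ F_2^3.
For each, compute codeword c = mG in F_2^5, then tally its weight.
  m = 000 → c = 00000, weight = 0.
  m = 100 → c = 00100, weight = 1.
  m = 010 → c = 11101, weight = 4.
  m = 110 → c = 11001, weight = 3.
  m = 001 → c = 10010, weight = 2.
  m = 101 → c = 10110, weight = 3.
  m = 011 → c = 01111, weight = 4.
  m = 111 → c = 01011, weight = 3.
Tally weights:
  weight 0: 1 codewords.
  weight 1: 1 codewords.
  weight 2: 1 codewords.
  weight 3: 3 codewords.
  weight 4: 2 codewords.
Minimum distance d = smallest w > 0 with A_w > 0 = 1.
Sanity: Σ A_w = 8 = 2^3 = 8 ✓.


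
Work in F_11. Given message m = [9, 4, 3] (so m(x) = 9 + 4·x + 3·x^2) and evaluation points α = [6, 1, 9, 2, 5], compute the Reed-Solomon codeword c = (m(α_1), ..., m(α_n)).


c = [9, 5, 2, 7, 5]

Message polynomial: m(x) = 9 + 4·x + 3·x^2 (mod 11).
For each evaluation point α_i, compute m(α_i) mod 11:
  α_1 = 6: Horner steps 3 → 0 → 9, so m(6) = 9.
  α_2 = 1: Horner steps 3 → 7 → 5, so m(1) = 5.
  α_3 = 9: Horner steps 3 → 9 → 2, so m(9) = 2.
  α_4 = 2: Horner steps 3 → 10 → 7, so m(2) = 7.
  α_5 = 5: Horner steps 3 → 8 → 5, so m(5) = 5.
Codeword c = [9, 5, 2, 7, 5] ∈ F_11^5.


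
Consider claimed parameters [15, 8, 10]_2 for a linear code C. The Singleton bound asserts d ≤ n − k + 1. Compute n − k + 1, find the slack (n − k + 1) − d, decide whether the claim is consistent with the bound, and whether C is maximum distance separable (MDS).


Singleton RHS = n − k + 1 = 8, slack = -2, bound violated (no such code; not MDS).

Singleton bound: d ≤ n − k + 1.
Here n = 15, k = 8, so n − k + 1 = 8.
Given d = 10, check d ≤ 8: NO.
Slack = (n − k + 1) − d = -2.
The slack is negative: d = 10 exceeds n − k + 1 = 8 by 2, so the Singleton bound is violated and no linear [15, 8, 10]_2 code can exist. In particular it is not MDS (MDS requires d = n − k + 1 exactly).
Description: the claimed parameters are [15, 8, 10]_2; such a code would be impossible (violates the Singleton bound).


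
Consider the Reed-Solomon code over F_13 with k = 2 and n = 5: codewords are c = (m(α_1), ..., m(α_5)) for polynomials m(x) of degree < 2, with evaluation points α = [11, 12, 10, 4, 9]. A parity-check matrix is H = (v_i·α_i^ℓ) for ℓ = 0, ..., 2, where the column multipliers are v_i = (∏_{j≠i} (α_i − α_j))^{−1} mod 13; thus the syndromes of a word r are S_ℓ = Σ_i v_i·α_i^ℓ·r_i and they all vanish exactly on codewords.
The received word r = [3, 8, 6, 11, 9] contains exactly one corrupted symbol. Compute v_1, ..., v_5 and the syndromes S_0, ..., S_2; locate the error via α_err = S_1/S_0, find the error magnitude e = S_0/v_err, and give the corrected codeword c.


S = (11, 2, 11), error at position 2, error magnitude e = 8, c = [3, 0, 6, 11, 9].

Step 1: column multipliers v_i = (∏_{j≠i}(α_i − α_j))^{−1} mod 13.
  i = 1 (α = 11): (11−12)(11−10)(11−4)(11−9) = (−1)·1·7·2 = −14 ≡ 12, so v_1 = 12^{−1} = 12 (mod 13).
  i = 2 (α = 12): (12−11)(12−10)(12−4)(12−9) = 1·2·8·3 = 48 ≡ 9, so v_2 = 9^{−1} = 3 (mod 13).
  i = 3 (α = 10): (10−11)(10−12)(10−4)(10−9) = (−1)·(−2)·6·1 = 12 ≡ 12, so v_3 = 12^{−1} = 12 (mod 13).
  i = 4 (α = 4): (4−11)(4−12)(4−10)(4−9) = (−7)·(−8)·(−6)·(−5) = 1680 ≡ 3, so v_4 = 3^{−1} = 9 (mod 13).
  i = 5 (α = 9): (9−11)(9−12)(9−10)(9−4) = (−2)·(−3)·(−1)·5 = −30 ≡ 9, so v_5 = 9^{−1} = 3 (mod 13).
  v = [12, 3, 12, 9, 3].
Step 2: syndromes of r = [3, 8, 6, 11, 9] (all sums mod 13).
  S_0 = Σ v_i r_i = 12·3 + 3·8 + 12·6 + 9·11 + 3·9 = 258 ≡ 11.
  S_1 = Σ v_i α_i r_i = 12·11·3 + 3·12·8 + 12·10·6 + 9·4·11 + 3·9·9 = 2043 ≡ 2.
  α_i^2 mod 13 = [4, 1, 9, 3, 3].
  S_2 = Σ v_i α_i^2 r_i = 12·4·3 + 3·1·8 + 12·9·6 + 9·3·11 + 3·3·9 = 1194 ≡ 11.
  S = (11, 2, 11) ≠ 0, so r is not a codeword (an error is present).
Step 3: locate the error. For a single error e at position i, S_ℓ = v_i·e·α_i^ℓ, so α_err = S_1/S_0.
  S_0^{−1} = 11^{−1} = 6 (mod 13), so α_err = 2·6 = 12 ≡ 12 = α_2. Error position i = 2.
  Consistency check: S_2/S_1 = 11·7 = 77 ≡ 12 = α_err ✓ (single-error assumption holds).
Step 4: error magnitude e = S_0/v_2 = S_0·∏_{j≠2}(α_2 − α_j) = 11·9 = 99 ≡ 8 (mod 13).
Step 5: correct position 2: c_2 = r_2 − e = 8 − 8 ≡ 0 (mod 13). Hence c = [3, 0, 6, 11, 9].
  Check: interpolating c through the α_i gives m(x) = 10 + 10·x (degree < 2) with m(α_i) = c_i for every i, so c is indeed a codeword.


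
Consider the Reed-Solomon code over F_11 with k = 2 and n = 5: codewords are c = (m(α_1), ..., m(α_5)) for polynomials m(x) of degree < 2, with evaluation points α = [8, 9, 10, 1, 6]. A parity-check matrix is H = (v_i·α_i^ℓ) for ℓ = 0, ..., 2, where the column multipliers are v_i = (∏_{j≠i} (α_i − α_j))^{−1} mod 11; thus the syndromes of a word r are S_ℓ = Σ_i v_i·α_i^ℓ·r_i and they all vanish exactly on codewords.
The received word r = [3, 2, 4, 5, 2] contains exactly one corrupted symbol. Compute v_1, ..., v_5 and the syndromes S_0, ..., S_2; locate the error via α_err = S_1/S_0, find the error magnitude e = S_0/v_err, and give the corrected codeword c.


S = (9, 4, 3), error at position 2, error magnitude e = 4, c = [3, 9, 4, 5, 2].

Step 1: column multipliers v_i = (∏_{j≠i}(α_i − α_j))^{−1} mod 11.
  i = 1 (α = 8): (8−9)(8−10)(8−1)(8−6) = (−1)·(−2)·7·2 = 28 ≡ 6, so v_1 = 6^{−1} = 2 (mod 11).
  i = 2 (α = 9): (9−8)(9−10)(9−1)(9−6) = 1·(−1)·8·3 = −24 ≡ 9, so v_2 = 9^{−1} = 5 (mod 11).
  i = 3 (α = 10): (10−8)(10−9)(10−1)(10−6) = 2·1·9·4 = 72 ≡ 6, so v_3 = 6^{−1} = 2 (mod 11).
  i = 4 (α = 1): (1−8)(1−9)(1−10)(1−6) = (−7)·(−8)·(−9)·(−5) = 2520 ≡ 1, so v_4 = 1^{−1} = 1 (mod 11).
  i = 5 (α = 6): (6−8)(6−9)(6−10)(6−1) = (−2)·(−3)·(−4)·5 = −120 ≡ 1, so v_5 = 1^{−1} = 1 (mod 11).
  v = [2, 5, 2, 1, 1].
Step 2: syndromes of r = [3, 2, 4, 5, 2] (all sums mod 11).
  S_0 = Σ v_i r_i = 2·3 + 5·2 + 2·4 + 1·5 + 1·2 = 31 ≡ 9.
  S_1 = Σ v_i α_i r_i = 2·8·3 + 5·9·2 + 2·10·4 + 1·1·5 + 1·6·2 = 235 ≡ 4.
  α_i^2 mod 11 = [9, 4, 1, 1, 3].
  S_2 = Σ v_i α_i^2 r_i = 2·9·3 + 5·4·2 + 2·1·4 + 1·1·5 + 1·3·2 = 113 ≡ 3.
  S = (9, 4, 3) ≠ 0, so r is not a codeword (an error is present).
Step 3: locate the error. For a single error e at position i, S_ℓ = v_i·e·α_i^ℓ, so α_err = S_1/S_0.
  S_0^{−1} = 9^{−1} = 5 (mod 11), so α_err = 4·5 = 20 ≡ 9 = α_2. Error position i = 2.
  Consistency check: S_2/S_1 = 3·3 = 9 ≡ 9 = α_err ✓ (single-error assumption holds).
Step 4: error magnitude e = S_0/v_2 = S_0·∏_{j≠2}(α_2 − α_j) = 9·9 = 81 ≡ 4 (mod 11).
Step 5: correct position 2: c_2 = r_2 − e = 2 − 4 ≡ 9 (mod 11). Hence c = [3, 9, 4, 5, 2].
  Check: interpolating c through the α_i gives m(x) = 10 + 6·x (degree < 2) with m(α_i) = c_i for every i, so c is indeed a codeword.


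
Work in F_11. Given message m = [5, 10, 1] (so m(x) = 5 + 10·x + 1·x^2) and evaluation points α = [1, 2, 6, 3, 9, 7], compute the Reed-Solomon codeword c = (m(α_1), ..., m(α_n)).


c = [5, 7, 2, 0, 0, 3]

Message polynomial: m(x) = 5 + 10·x + 1·x^2 (mod 11).
For each evaluation point α_i, compute m(α_i) mod 11:
  α_1 = 1: Horner steps 1 → 0 → 5, so m(1) = 5.
  α_2 = 2: Horner steps 1 → 1 → 7, so m(2) = 7.
  α_3 = 6: Horner steps 1 → 5 → 2, so m(6) = 2.
  α_4 = 3: Horner steps 1 → 2 → 0, so m(3) = 0.
  α_5 = 9: Horner steps 1 → 8 → 0, so m(9) = 0.
  α_6 = 7: Horner steps 1 → 6 → 3, so m(7) = 3.
Codeword c = [5, 7, 2, 0, 0, 3] ∈ F_11^6.


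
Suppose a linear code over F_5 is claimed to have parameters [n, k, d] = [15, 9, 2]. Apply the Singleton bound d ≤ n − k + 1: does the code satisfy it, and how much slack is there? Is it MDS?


Singleton RHS = n − k + 1 = 7, slack = 5, bound satisfied, not MDS.

Singleton bound: d ≤ n − k + 1.
Here n = 15, k = 9, so n − k + 1 = 7.
Given d = 2, check d ≤ 7: YES.
Slack = (n − k + 1) − d = 5.
The code is NOT MDS (slack = 5 > 0).
Description: the claimed parameters are [15, 9, 2]_5; such a code would be non-MDS.


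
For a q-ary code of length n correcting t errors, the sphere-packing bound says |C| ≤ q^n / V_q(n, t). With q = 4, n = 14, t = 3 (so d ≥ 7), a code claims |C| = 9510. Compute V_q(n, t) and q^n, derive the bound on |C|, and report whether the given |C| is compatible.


V_q(n, t) = 10690, q^n = 268435456, Hamming bound = 25110, |C| = 9510 ≤ bound (satisfied).

Step 1: Compute V_q(n, t) = Σ_{j=0}^3 C(n, j) (q−1)^j.
  j = 0: C(14,0)·(3)^0 = 1·1 = 1.
  j = 1: C(14,1)·(3)^1 = 14·3 = 42.
  j = 2: C(14,2)·(3)^2 = 91·9 = 819.
  j = 3: C(14,3)·(3)^3 = 364·27 = 9828.
  V_q(n, t) = 1 + 42 + 819 + 9828 = 10690.
Step 2: q^n = 4^14 = 268435456.
Step 3: Hamming bound ⌊q^n / V_q(n,t)⌋ = ⌊268435456/10690⌋ = 25110.
Step 4: Compare |C| = 9510 to 25110: satisfied.
The claimed |C| lies below the Hamming bound.


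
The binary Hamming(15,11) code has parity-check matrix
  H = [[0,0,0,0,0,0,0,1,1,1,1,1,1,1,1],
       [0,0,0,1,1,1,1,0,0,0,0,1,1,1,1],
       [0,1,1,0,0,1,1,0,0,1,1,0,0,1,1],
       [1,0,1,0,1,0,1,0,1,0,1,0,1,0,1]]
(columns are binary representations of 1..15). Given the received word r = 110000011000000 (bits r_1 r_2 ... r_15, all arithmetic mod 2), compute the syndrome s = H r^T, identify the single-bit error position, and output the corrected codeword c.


s = (0, 0, 1, 0)^T, error position = 2, corrected codeword c = 100000011000000

Compute s = H r^T mod 2 one row at a time:
  s_1 = 1 + 1 + 0 + 0 + 0 + 0 + 0 + 0 = 2 ≡ 0 (mod 2).
  s_2 = 0 + 0 + 0 + 0 + 0 + 0 + 0 + 0 = 0 ≡ 0 (mod 2).
  s_3 = 1 + 0 + 0 + 0 + 0 + 0 + 0 + 0 = 1 ≡ 1 (mod 2).
  s_4 = 1 + 0 + 0 + 0 + 1 + 0 + 0 + 0 = 2 ≡ 0 (mod 2).
s = (0, 0, 1, 0)^T — this equals column 2 of H (binary 0010), so error is at position 2.
Correct: flip bit 2 of r = 110000011000000 to get c = 100000011000000.


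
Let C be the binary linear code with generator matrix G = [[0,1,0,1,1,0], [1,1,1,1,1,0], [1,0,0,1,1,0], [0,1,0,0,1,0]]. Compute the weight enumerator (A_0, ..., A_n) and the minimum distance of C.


Weight distribution: A_0 = 1, A_1 = 1, A_2 = 6, A_3 = 6, A_4 = 1, A_5 = 1. Minimum distance d = 1.

Enumerate all 2^4 = 16 messages m ∈ F_2^4.
For each, compute codeword c = mG in F_2^6, then tally its weight.
  m = 0000 → c = 000000, weight = 0.
  m = 1000 → c = 010110, weight = 3.
  m = 0100 → c = 111110, weight = 5.
  m = 1100 → c = 101000, weight = 2.
  m = 0010 → c = 100110, weight = 3.
  m = 1010 → c = 110000, weight = 2.
  m = 0110 → c = 011000, weight = 2.
  m = 1110 → c = 001110, weight = 3.
  m = 0001 → c = 010010, weight = 2.
  m = 1001 → c = 000100, weight = 1.
  m = 0101 → c = 101100, weight = 3.
  m = 1101 → c = 111010, weight = 4.
  m = 0011 → c = 110100, weight = 3.
  m = 1011 → c = 100010, weight = 2.
  m = 0111 → c = 001010, weight = 2.
  m = 1111 → c = 011100, weight = 3.
Tally weights:
  weight 0: 1 codewords.
  weight 1: 1 codewords.
  weight 2: 6 codewords.
  weight 3: 6 codewords.
  weight 4: 1 codewords.
  weight 5: 1 codewords.
Minimum distance d = smallest w > 0 with A_w > 0 = 1.
Sanity: Σ A_w = 16 = 2^4 = 16 ✓.


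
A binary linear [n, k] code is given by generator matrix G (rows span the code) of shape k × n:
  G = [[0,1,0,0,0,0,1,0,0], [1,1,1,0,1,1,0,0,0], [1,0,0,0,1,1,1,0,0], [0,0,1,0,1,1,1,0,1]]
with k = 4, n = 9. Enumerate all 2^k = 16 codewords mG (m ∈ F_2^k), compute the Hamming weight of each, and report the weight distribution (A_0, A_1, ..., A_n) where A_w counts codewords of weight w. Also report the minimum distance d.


Weight distribution: A_0 = 1, A_1 = 1, A_2 = 2, A_3 = 2, A_4 = 5, A_5 = 5. Minimum distance d = 1.

Enumerate all 2^4 = 16 messages m ∈ F_2^4.
For each, compute codeword c = mG in F_2^9, then tally its weight.
  m = 0000 → c = 000000000, weight = 0.
  m = 1000 → c = 010000100, weight = 2.
  m = 0100 → c = 111011000, weight = 5.
  m = 1100 → c = 101011100, weight = 5.
  m = 0010 → c = 100011100, weight = 4.
  m = 1010 → c = 110011000, weight = 4.
  m = 0110 → c = 011000100, weight = 3.
  m = 1110 → c = 001000000, weight = 1.
  m = 0001 → c = 001011101, weight = 5.
  m = 1001 → c = 011011001, weight = 5.
  m = 0101 → c = 110000101, weight = 4.
  m = 1101 → c = 100000001, weight = 2.
  m = 0011 → c = 101000001, weight = 3.
  m = 1011 → c = 111000101, weight = 5.
  m = 0111 → c = 010011001, weight = 4.
  m = 1111 → c = 000011101, weight = 4.
Tally weights:
  weight 0: 1 codewords.
  weight 1: 1 codewords.
  weight 2: 2 codewords.
  weight 3: 2 codewords.
  weight 4: 5 codewords.
  weight 5: 5 codewords.
Minimum distance d = smallest w > 0 with A_w > 0 = 1.
Sanity: Σ A_w = 16 = 2^4 = 16 ✓.


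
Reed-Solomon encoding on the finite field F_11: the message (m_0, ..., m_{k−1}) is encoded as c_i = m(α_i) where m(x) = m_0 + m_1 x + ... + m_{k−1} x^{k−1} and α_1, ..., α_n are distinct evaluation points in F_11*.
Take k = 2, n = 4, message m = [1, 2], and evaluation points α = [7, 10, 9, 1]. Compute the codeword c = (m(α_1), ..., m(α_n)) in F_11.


c = [4, 10, 8, 3]

Message polynomial: m(x) = 1 + 2·x (mod 11).
For each evaluation point α_i, compute m(α_i) mod 11:
  α_1 = 7: Horner steps 2 → 4, so m(7) = 4.
  α_2 = 10: Horner steps 2 → 10, so m(10) = 10.
  α_3 = 9: Horner steps 2 → 8, so m(9) = 8.
  α_4 = 1: Horner steps 2 → 3, so m(1) = 3.
Codeword c = [4, 10, 8, 3] ∈ F_11^4.


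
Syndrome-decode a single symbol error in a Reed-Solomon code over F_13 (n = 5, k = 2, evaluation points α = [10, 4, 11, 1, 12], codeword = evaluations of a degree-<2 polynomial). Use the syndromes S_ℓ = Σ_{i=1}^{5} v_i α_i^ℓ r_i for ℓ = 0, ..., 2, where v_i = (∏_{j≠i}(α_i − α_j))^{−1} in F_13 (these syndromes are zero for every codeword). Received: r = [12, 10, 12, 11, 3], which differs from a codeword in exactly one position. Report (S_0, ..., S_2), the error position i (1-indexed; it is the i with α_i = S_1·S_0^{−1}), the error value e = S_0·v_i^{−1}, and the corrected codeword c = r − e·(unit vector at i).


S = (1, 10, 9), error at position 1, error magnitude e = 4, c = [8, 10, 12, 11, 3].

Step 1: column multipliers v_i = (∏_{j≠i}(α_i − α_j))^{−1} mod 13.
  i = 1 (α = 10): (10−4)(10−11)(10−1)(10−12) = 6·(−1)·9·(−2) = 108 ≡ 4, so v_1 = 4^{−1} = 10 (mod 13).
  i = 2 (α = 4): (4−10)(4−11)(4−1)(4−12) = (−6)·(−7)·3·(−8) = −1008 ≡ 6, so v_2 = 6^{−1} = 11 (mod 13).
  i = 3 (α = 11): (11−10)(11−4)(11−1)(11−12) = 1·7·10·(−1) = −70 ≡ 8, so v_3 = 8^{−1} = 5 (mod 13).
  i = 4 (α = 1): (1−10)(1−4)(1−11)(1−12) = (−9)·(−3)·(−10)·(−11) = 2970 ≡ 6, so v_4 = 6^{−1} = 11 (mod 13).
  i = 5 (α = 12): (12−10)(12−4)(12−11)(12−1) = 2·8·1·11 = 176 ≡ 7, so v_5 = 7^{−1} = 2 (mod 13).
  v = [10, 11, 5, 11, 2].
Step 2: syndromes of r = [12, 10, 12, 11, 3] (all sums mod 13).
  S_0 = Σ v_i r_i = 10·12 + 11·10 + 5·12 + 11·11 + 2·3 = 417 ≡ 1.
  S_1 = Σ v_i α_i r_i = 10·10·12 + 11·4·10 + 5·11·12 + 11·1·11 + 2·12·3 = 2493 ≡ 10.
  α_i^2 mod 13 = [9, 3, 4, 1, 1].
  S_2 = Σ v_i α_i^2 r_i = 10·9·12 + 11·3·10 + 5·4·12 + 11·1·11 + 2·1·3 = 1777 ≡ 9.
  S = (1, 10, 9) ≠ 0, so r is not a codeword (an error is present).
Step 3: locate the error. For a single error e at position i, S_ℓ = v_i·e·α_i^ℓ, so α_err = S_1/S_0.
  S_0^{−1} = 1^{−1} = 1 (mod 13), so α_err = 10·1 = 10 ≡ 10 = α_1. Error position i = 1.
  Consistency check: S_2/S_1 = 9·4 = 36 ≡ 10 = α_err ✓ (single-error assumption holds).
Step 4: error magnitude e = S_0/v_1 = S_0·∏_{j≠1}(α_1 − α_j) = 1·4 = 4 ≡ 4 (mod 13).
Step 5: correct position 1: c_1 = r_1 − e = 12 − 4 ≡ 8 (mod 13). Hence c = [8, 10, 12, 11, 3].
  Check: interpolating c through the α_i gives m(x) = 7 + 4·x (degree < 2) with m(α_i) = c_i for every i, so c is indeed a codeword.


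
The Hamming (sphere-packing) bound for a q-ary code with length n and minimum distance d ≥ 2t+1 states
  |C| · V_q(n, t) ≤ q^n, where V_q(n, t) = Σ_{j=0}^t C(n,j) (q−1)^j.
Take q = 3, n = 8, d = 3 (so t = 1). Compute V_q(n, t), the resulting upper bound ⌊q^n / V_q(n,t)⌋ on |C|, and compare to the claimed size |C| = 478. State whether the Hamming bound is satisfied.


V_q(n, t) = 17, q^n = 6561, Hamming bound = 385, |C| = 478 > bound (violated).

Step 1: Compute V_q(n, t) = Σ_{j=0}^1 C(n, j) (q−1)^j.
  j = 0: C(8,0)·(2)^0 = 1·1 = 1.
  j = 1: C(8,1)·(2)^1 = 8·2 = 16.
  V_q(n, t) = 1 + 16 = 17.
Step 2: q^n = 3^8 = 6561.
Step 3: Hamming bound ⌊q^n / V_q(n,t)⌋ = ⌊6561/17⌋ = 385.
Step 4: Compare |C| = 478 to 385: violated.
The claimed |C| lies above the Hamming bound, so no 3-ary code of length 8 with d ≥ 3 can have 478 codewords.


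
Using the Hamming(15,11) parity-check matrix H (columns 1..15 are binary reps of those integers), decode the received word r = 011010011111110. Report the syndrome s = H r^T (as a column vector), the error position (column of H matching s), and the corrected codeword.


s = (1, 0, 1, 1)^T, error position = 11, corrected codeword c = 011010011101110

Compute s = H r^T mod 2 one row at a time:
  s_1 = 1 + 1 + 1 + 1 + 1 + 1 + 1 + 0 = 7 ≡ 1 (mod 2).
  s_2 = 0 + 1 + 0 + 0 + 1 + 1 + 1 + 0 = 4 ≡ 0 (mod 2).
  s_3 = 1 + 1 + 0 + 0 + 1 + 1 + 1 + 0 = 5 ≡ 1 (mod 2).
  s_4 = 0 + 1 + 1 + 0 + 1 + 1 + 1 + 0 = 5 ≡ 1 (mod 2).
s = (1, 0, 1, 1)^T — this equals column 11 of H (binary 1011), so error is at position 11.
Correct: flip bit 11 of r = 011010011111110 to get c = 011010011101110.


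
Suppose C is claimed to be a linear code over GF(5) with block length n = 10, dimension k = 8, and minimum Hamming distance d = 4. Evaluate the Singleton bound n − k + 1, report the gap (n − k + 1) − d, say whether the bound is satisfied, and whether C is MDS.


Singleton RHS = n − k + 1 = 3, slack = -1, bound violated (no such code; not MDS).

Singleton bound: d ≤ n − k + 1.
Here n = 10, k = 8, so n − k + 1 = 3.
Given d = 4, check d ≤ 3: NO.
Slack = (n − k + 1) − d = -1.
The slack is negative: d = 4 exceeds n − k + 1 = 3 by 1, so the Singleton bound is violated and no linear [10, 8, 4]_5 code can exist. In particular it is not MDS (MDS requires d = n − k + 1 exactly).
Description: the claimed parameters are [10, 8, 4]_5; such a code would be impossible (violates the Singleton bound).


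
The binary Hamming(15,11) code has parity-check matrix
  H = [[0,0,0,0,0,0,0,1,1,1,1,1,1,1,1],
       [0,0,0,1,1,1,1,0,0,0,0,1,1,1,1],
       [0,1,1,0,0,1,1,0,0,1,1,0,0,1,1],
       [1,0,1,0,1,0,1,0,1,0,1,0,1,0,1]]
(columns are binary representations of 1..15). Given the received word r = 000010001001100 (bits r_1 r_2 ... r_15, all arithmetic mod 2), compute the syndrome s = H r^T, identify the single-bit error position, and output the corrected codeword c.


s = (1, 1, 0, 1)^T, error position = 13, corrected codeword c = 000010001001000

Compute s = H r^T mod 2 one row at a time:
  s_1 = 0 + 1 + 0 + 0 + 1 + 1 + 0 + 0 = 3 ≡ 1 (mod 2).
  s_2 = 0 + 1 + 0 + 0 + 1 + 1 + 0 + 0 = 3 ≡ 1 (mod 2).
  s_3 = 0 + 0 + 0 + 0 + 0 + 0 + 0 + 0 = 0 ≡ 0 (mod 2).
  s_4 = 0 + 0 + 1 + 0 + 1 + 0 + 1 + 0 = 3 ≡ 1 (mod 2).
s = (1, 1, 0, 1)^T — this equals column 13 of H (binary 1101), so error is at position 13.
Correct: flip bit 13 of r = 000010001001100 to get c = 000010001001000.


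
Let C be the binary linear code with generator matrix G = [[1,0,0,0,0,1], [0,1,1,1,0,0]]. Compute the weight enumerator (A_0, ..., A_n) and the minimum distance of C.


Weight distribution: A_0 = 1, A_2 = 1, A_3 = 1, A_5 = 1. Minimum distance d = 2.

Enumerate all 2^2 = 4 messages m ∈ F_2^2.
For each, compute codeword c = mG in F_2^6, then tally its weight.
  m = 00 → c = 000000, weight = 0.
  m = 10 → c = 100001, weight = 2.
  m = 01 → c = 011100, weight = 3.
  m = 11 → c = 111101, weight = 5.
Tally weights:
  weight 0: 1 codewords.
  weight 2: 1 codewords.
  weight 3: 1 codewords.
  weight 5: 1 codewords.
Minimum distance d = smallest w > 0 with A_w > 0 = 2.
Sanity: Σ A_w = 4 = 2^2 = 4 ✓.


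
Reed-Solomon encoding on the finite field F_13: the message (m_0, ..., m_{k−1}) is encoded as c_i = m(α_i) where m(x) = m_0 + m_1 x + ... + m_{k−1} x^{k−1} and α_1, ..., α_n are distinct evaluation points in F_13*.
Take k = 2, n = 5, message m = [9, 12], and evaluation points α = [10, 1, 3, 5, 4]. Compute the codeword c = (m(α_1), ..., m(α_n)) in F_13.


c = [12, 8, 6, 4, 5]

Message polynomial: m(x) = 9 + 12·x (mod 13).
For each evaluation point α_i, compute m(α_i) mod 13:
  α_1 = 10: Horner steps 12 → 12, so m(10) = 12.
  α_2 = 1: Horner steps 12 → 8, so m(1) = 8.
  α_3 = 3: Horner steps 12 → 6, so m(3) = 6.
  α_4 = 5: Horner steps 12 → 4, so m(5) = 4.
  α_5 = 4: Horner steps 12 → 5, so m(4) = 5.
Codeword c = [12, 8, 6, 4, 5] ∈ F_13^5.


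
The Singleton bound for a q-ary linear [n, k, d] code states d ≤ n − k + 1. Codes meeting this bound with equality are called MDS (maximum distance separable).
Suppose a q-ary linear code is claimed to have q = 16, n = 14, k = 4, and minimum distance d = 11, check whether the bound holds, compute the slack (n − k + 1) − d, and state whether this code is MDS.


Singleton RHS = n − k + 1 = 11, slack = 0, bound satisfied, MDS.

Singleton bound: d ≤ n − k + 1.
Here n = 14, k = 4, so n − k + 1 = 11.
Given d = 11, check d ≤ 11: YES.
Slack = (n − k + 1) − d = 0.
The code is MDS (slack = 0).
Description: the claimed parameters are [14, 4, 11]_16; such a code would be MDS (meets Singleton bound).
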